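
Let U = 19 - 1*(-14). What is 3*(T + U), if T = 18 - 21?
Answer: 90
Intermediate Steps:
T = -3
U = 33 (U = 19 + 14 = 33)
3*(T + U) = 3*(-3 + 33) = 3*30 = 90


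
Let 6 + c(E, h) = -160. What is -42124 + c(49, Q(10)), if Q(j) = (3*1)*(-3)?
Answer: -42290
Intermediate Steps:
Q(j) = -9 (Q(j) = 3*(-3) = -9)
c(E, h) = -166 (c(E, h) = -6 - 160 = -166)
-42124 + c(49, Q(10)) = -42124 - 166 = -42290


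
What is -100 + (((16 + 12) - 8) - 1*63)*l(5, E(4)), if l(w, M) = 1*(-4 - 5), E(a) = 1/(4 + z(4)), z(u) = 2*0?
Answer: 287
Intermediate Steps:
z(u) = 0
E(a) = ¼ (E(a) = 1/(4 + 0) = 1/4 = ¼)
l(w, M) = -9 (l(w, M) = 1*(-9) = -9)
-100 + (((16 + 12) - 8) - 1*63)*l(5, E(4)) = -100 + (((16 + 12) - 8) - 1*63)*(-9) = -100 + ((28 - 8) - 63)*(-9) = -100 + (20 - 63)*(-9) = -100 - 43*(-9) = -100 + 387 = 287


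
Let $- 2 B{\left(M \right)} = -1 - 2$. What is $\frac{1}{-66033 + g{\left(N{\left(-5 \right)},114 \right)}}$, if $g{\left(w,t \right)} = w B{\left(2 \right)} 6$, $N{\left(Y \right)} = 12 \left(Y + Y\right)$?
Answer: $- \frac{1}{67113} \approx -1.49 \cdot 10^{-5}$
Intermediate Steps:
$B{\left(M \right)} = \frac{3}{2}$ ($B{\left(M \right)} = - \frac{-1 - 2}{2} = \left(- \frac{1}{2}\right) \left(-3\right) = \frac{3}{2}$)
$N{\left(Y \right)} = 24 Y$ ($N{\left(Y \right)} = 12 \cdot 2 Y = 24 Y$)
$g{\left(w,t \right)} = 9 w$ ($g{\left(w,t \right)} = w \frac{3}{2} \cdot 6 = \frac{3 w}{2} \cdot 6 = 9 w$)
$\frac{1}{-66033 + g{\left(N{\left(-5 \right)},114 \right)}} = \frac{1}{-66033 + 9 \cdot 24 \left(-5\right)} = \frac{1}{-66033 + 9 \left(-120\right)} = \frac{1}{-66033 - 1080} = \frac{1}{-67113} = - \frac{1}{67113}$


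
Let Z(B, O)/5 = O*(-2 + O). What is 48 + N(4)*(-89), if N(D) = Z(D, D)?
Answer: -3512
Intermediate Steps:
Z(B, O) = 5*O*(-2 + O) (Z(B, O) = 5*(O*(-2 + O)) = 5*O*(-2 + O))
N(D) = 5*D*(-2 + D)
48 + N(4)*(-89) = 48 + (5*4*(-2 + 4))*(-89) = 48 + (5*4*2)*(-89) = 48 + 40*(-89) = 48 - 3560 = -3512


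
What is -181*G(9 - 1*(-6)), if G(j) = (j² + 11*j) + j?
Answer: -73305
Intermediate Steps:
G(j) = j² + 12*j
-181*G(9 - 1*(-6)) = -181*(9 - 1*(-6))*(12 + (9 - 1*(-6))) = -181*(9 + 6)*(12 + (9 + 6)) = -2715*(12 + 15) = -2715*27 = -181*405 = -73305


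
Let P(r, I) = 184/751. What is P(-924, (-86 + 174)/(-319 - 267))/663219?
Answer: 184/498077469 ≈ 3.6942e-7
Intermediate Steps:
P(r, I) = 184/751 (P(r, I) = 184*(1/751) = 184/751)
P(-924, (-86 + 174)/(-319 - 267))/663219 = (184/751)/663219 = (184/751)*(1/663219) = 184/498077469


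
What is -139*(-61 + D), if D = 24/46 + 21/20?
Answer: 3799843/460 ≈ 8260.5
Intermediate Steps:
D = 723/460 (D = 24*(1/46) + 21*(1/20) = 12/23 + 21/20 = 723/460 ≈ 1.5717)
-139*(-61 + D) = -139*(-61 + 723/460) = -139*(-27337/460) = 3799843/460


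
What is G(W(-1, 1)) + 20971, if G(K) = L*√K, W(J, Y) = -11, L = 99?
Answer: 20971 + 99*I*√11 ≈ 20971.0 + 328.35*I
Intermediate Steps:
G(K) = 99*√K
G(W(-1, 1)) + 20971 = 99*√(-11) + 20971 = 99*(I*√11) + 20971 = 99*I*√11 + 20971 = 20971 + 99*I*√11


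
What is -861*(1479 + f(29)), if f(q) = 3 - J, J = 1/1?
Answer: -1275141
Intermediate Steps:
J = 1
f(q) = 2 (f(q) = 3 - 1*1 = 3 - 1 = 2)
-861*(1479 + f(29)) = -861*(1479 + 2) = -861*1481 = -1275141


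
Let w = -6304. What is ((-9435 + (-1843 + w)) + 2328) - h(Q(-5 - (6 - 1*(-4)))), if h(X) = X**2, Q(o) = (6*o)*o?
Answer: -1837754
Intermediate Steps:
Q(o) = 6*o**2
((-9435 + (-1843 + w)) + 2328) - h(Q(-5 - (6 - 1*(-4)))) = ((-9435 + (-1843 - 6304)) + 2328) - (6*(-5 - (6 - 1*(-4)))**2)**2 = ((-9435 - 8147) + 2328) - (6*(-5 - (6 + 4))**2)**2 = (-17582 + 2328) - (6*(-5 - 1*10)**2)**2 = -15254 - (6*(-5 - 10)**2)**2 = -15254 - (6*(-15)**2)**2 = -15254 - (6*225)**2 = -15254 - 1*1350**2 = -15254 - 1*1822500 = -15254 - 1822500 = -1837754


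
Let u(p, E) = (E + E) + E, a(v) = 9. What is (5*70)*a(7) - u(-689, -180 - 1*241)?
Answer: 4413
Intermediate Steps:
u(p, E) = 3*E (u(p, E) = 2*E + E = 3*E)
(5*70)*a(7) - u(-689, -180 - 1*241) = (5*70)*9 - 3*(-180 - 1*241) = 350*9 - 3*(-180 - 241) = 3150 - 3*(-421) = 3150 - 1*(-1263) = 3150 + 1263 = 4413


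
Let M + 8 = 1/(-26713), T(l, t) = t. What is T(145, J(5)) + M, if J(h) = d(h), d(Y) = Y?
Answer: -80140/26713 ≈ -3.0000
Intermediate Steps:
J(h) = h
M = -213705/26713 (M = -8 + 1/(-26713) = -8 - 1/26713 = -213705/26713 ≈ -8.0000)
T(145, J(5)) + M = 5 - 213705/26713 = -80140/26713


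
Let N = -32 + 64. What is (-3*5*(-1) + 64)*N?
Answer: 2528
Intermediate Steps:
N = 32
(-3*5*(-1) + 64)*N = (-3*5*(-1) + 64)*32 = (-15*(-1) + 64)*32 = (15 + 64)*32 = 79*32 = 2528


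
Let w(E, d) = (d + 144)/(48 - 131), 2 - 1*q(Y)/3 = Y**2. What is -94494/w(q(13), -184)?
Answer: -3921501/20 ≈ -1.9608e+5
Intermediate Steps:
q(Y) = 6 - 3*Y**2
w(E, d) = -144/83 - d/83 (w(E, d) = (144 + d)/(-83) = (144 + d)*(-1/83) = -144/83 - d/83)
-94494/w(q(13), -184) = -94494/(-144/83 - 1/83*(-184)) = -94494/(-144/83 + 184/83) = -94494/40/83 = -94494*83/40 = -3921501/20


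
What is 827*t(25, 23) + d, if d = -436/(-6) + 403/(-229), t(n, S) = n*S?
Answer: 326734388/687 ≈ 4.7560e+5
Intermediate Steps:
t(n, S) = S*n
d = 48713/687 (d = -436*(-⅙) + 403*(-1/229) = 218/3 - 403/229 = 48713/687 ≈ 70.907)
827*t(25, 23) + d = 827*(23*25) + 48713/687 = 827*575 + 48713/687 = 475525 + 48713/687 = 326734388/687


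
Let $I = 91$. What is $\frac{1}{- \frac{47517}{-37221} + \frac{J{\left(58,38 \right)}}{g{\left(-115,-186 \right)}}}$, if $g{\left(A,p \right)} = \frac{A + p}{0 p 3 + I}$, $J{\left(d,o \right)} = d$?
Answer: $- \frac{533501}{8673801} \approx -0.061507$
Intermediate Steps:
$g{\left(A,p \right)} = \frac{A}{91} + \frac{p}{91}$ ($g{\left(A,p \right)} = \frac{A + p}{0 p 3 + 91} = \frac{A + p}{0 \cdot 3 + 91} = \frac{A + p}{0 + 91} = \frac{A + p}{91} = \left(A + p\right) \frac{1}{91} = \frac{A}{91} + \frac{p}{91}$)
$\frac{1}{- \frac{47517}{-37221} + \frac{J{\left(58,38 \right)}}{g{\left(-115,-186 \right)}}} = \frac{1}{- \frac{47517}{-37221} + \frac{58}{\frac{1}{91} \left(-115\right) + \frac{1}{91} \left(-186\right)}} = \frac{1}{\left(-47517\right) \left(- \frac{1}{37221}\right) + \frac{58}{- \frac{115}{91} - \frac{186}{91}}} = \frac{1}{\frac{15839}{12407} + \frac{58}{- \frac{43}{13}}} = \frac{1}{\frac{15839}{12407} + 58 \left(- \frac{13}{43}\right)} = \frac{1}{\frac{15839}{12407} - \frac{754}{43}} = \frac{1}{- \frac{8673801}{533501}} = - \frac{533501}{8673801}$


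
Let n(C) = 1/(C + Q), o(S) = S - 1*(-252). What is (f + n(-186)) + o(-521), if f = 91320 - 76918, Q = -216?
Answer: 5681465/402 ≈ 14133.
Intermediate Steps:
o(S) = 252 + S (o(S) = S + 252 = 252 + S)
n(C) = 1/(-216 + C) (n(C) = 1/(C - 216) = 1/(-216 + C))
f = 14402
(f + n(-186)) + o(-521) = (14402 + 1/(-216 - 186)) + (252 - 521) = (14402 + 1/(-402)) - 269 = (14402 - 1/402) - 269 = 5789603/402 - 269 = 5681465/402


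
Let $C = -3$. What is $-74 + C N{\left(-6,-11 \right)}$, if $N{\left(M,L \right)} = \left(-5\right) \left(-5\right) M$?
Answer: $376$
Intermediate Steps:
$N{\left(M,L \right)} = 25 M$
$-74 + C N{\left(-6,-11 \right)} = -74 - 3 \cdot 25 \left(-6\right) = -74 - -450 = -74 + 450 = 376$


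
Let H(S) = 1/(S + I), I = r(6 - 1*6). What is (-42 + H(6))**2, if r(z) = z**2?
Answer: 63001/36 ≈ 1750.0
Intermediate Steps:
I = 0 (I = (6 - 1*6)**2 = (6 - 6)**2 = 0**2 = 0)
H(S) = 1/S (H(S) = 1/(S + 0) = 1/S)
(-42 + H(6))**2 = (-42 + 1/6)**2 = (-251/6)**2 = 63001/36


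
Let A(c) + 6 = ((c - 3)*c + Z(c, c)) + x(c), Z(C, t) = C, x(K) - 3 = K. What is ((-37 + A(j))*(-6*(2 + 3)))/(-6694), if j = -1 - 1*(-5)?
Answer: -420/3347 ≈ -0.12549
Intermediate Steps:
j = 4 (j = -1 + 5 = 4)
x(K) = 3 + K
A(c) = -3 + 2*c + c*(-3 + c) (A(c) = -6 + (((c - 3)*c + c) + (3 + c)) = -6 + (((-3 + c)*c + c) + (3 + c)) = -6 + ((c*(-3 + c) + c) + (3 + c)) = -6 + ((c + c*(-3 + c)) + (3 + c)) = -6 + (3 + 2*c + c*(-3 + c)) = -3 + 2*c + c*(-3 + c))
((-37 + A(j))*(-6*(2 + 3)))/(-6694) = ((-37 + (-3 + 4² - 1*4))*(-6*(2 + 3)))/(-6694) = ((-37 + (-3 + 16 - 4))*(-6*5))*(-1/6694) = ((-37 + 9)*(-30))*(-1/6694) = -28*(-30)*(-1/6694) = 840*(-1/6694) = -420/3347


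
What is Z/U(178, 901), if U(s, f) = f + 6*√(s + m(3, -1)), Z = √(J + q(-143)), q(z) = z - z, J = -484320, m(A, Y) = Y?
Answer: -72*I*√595310/805429 + 3604*I*√30270/805429 ≈ 0.70954*I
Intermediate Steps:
q(z) = 0
Z = 4*I*√30270 (Z = √(-484320 + 0) = √(-484320) = 4*I*√30270 ≈ 695.93*I)
U(s, f) = f + 6*√(-1 + s) (U(s, f) = f + 6*√(s - 1) = f + 6*√(-1 + s))
Z/U(178, 901) = (4*I*√30270)/(901 + 6*√(-1 + 178)) = (4*I*√30270)/(901 + 6*√177) = 4*I*√30270/(901 + 6*√177)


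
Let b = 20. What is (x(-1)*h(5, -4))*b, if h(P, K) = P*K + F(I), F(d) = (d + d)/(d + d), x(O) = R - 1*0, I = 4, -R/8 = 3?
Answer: 9120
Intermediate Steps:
R = -24 (R = -8*3 = -24)
x(O) = -24 (x(O) = -24 - 1*0 = -24 + 0 = -24)
F(d) = 1 (F(d) = (2*d)/((2*d)) = (2*d)*(1/(2*d)) = 1)
h(P, K) = 1 + K*P (h(P, K) = P*K + 1 = K*P + 1 = 1 + K*P)
(x(-1)*h(5, -4))*b = -24*(1 - 4*5)*20 = -24*(1 - 20)*20 = -24*(-19)*20 = 456*20 = 9120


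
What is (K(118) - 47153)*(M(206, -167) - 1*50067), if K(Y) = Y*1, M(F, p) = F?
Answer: 2345212135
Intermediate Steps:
K(Y) = Y
(K(118) - 47153)*(M(206, -167) - 1*50067) = (118 - 47153)*(206 - 1*50067) = -47035*(206 - 50067) = -47035*(-49861) = 2345212135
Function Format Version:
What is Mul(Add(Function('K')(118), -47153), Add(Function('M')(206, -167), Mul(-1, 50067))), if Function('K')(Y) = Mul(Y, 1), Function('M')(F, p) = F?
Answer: 2345212135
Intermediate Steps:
Function('K')(Y) = Y
Mul(Add(Function('K')(118), -47153), Add(Function('M')(206, -167), Mul(-1, 50067))) = Mul(Add(118, -47153), Add(206, Mul(-1, 50067))) = Mul(-47035, Add(206, -50067)) = Mul(-47035, -49861) = 2345212135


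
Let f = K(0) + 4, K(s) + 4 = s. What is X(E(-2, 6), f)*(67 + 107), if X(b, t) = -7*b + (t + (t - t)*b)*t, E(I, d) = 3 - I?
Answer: -6090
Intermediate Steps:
K(s) = -4 + s
f = 0 (f = (-4 + 0) + 4 = -4 + 4 = 0)
X(b, t) = t² - 7*b (X(b, t) = -7*b + (t + 0*b)*t = -7*b + (t + 0)*t = -7*b + t*t = -7*b + t² = t² - 7*b)
X(E(-2, 6), f)*(67 + 107) = (0² - 7*(3 - 1*(-2)))*(67 + 107) = (0 - 7*(3 + 2))*174 = (0 - 7*5)*174 = (0 - 35)*174 = -35*174 = -6090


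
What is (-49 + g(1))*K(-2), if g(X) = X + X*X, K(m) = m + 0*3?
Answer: 94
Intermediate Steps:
K(m) = m (K(m) = m + 0 = m)
g(X) = X + X²
(-49 + g(1))*K(-2) = (-49 + 1*(1 + 1))*(-2) = (-49 + 1*2)*(-2) = (-49 + 2)*(-2) = -47*(-2) = 94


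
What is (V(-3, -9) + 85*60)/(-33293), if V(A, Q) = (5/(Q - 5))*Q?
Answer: -71445/466102 ≈ -0.15328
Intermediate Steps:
V(A, Q) = 5*Q/(-5 + Q) (V(A, Q) = (5/(-5 + Q))*Q = 5*Q/(-5 + Q))
(V(-3, -9) + 85*60)/(-33293) = (5*(-9)/(-5 - 9) + 85*60)/(-33293) = (5*(-9)/(-14) + 5100)*(-1/33293) = (5*(-9)*(-1/14) + 5100)*(-1/33293) = (45/14 + 5100)*(-1/33293) = (71445/14)*(-1/33293) = -71445/466102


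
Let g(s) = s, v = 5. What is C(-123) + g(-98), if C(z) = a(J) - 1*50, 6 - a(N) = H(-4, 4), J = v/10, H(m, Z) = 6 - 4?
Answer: -144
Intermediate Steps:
H(m, Z) = 2
J = ½ (J = 5/10 = 5*(⅒) = ½ ≈ 0.50000)
a(N) = 4 (a(N) = 6 - 1*2 = 6 - 2 = 4)
C(z) = -46 (C(z) = 4 - 1*50 = 4 - 50 = -46)
C(-123) + g(-98) = -46 - 98 = -144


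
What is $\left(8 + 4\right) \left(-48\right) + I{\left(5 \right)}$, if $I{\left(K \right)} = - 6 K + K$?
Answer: $-601$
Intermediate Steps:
$I{\left(K \right)} = - 5 K$
$\left(8 + 4\right) \left(-48\right) + I{\left(5 \right)} = \left(8 + 4\right) \left(-48\right) - 25 = 12 \left(-48\right) - 25 = -576 - 25 = -601$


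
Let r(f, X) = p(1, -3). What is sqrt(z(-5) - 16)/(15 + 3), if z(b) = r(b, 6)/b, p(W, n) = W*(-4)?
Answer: I*sqrt(95)/45 ≈ 0.2166*I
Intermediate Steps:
p(W, n) = -4*W
r(f, X) = -4 (r(f, X) = -4*1 = -4)
z(b) = -4/b
sqrt(z(-5) - 16)/(15 + 3) = sqrt(-4/(-5) - 16)/(15 + 3) = sqrt(-4*(-1/5) - 16)/18 = sqrt(4/5 - 16)/18 = sqrt(-76/5)/18 = (2*I*sqrt(95)/5)/18 = I*sqrt(95)/45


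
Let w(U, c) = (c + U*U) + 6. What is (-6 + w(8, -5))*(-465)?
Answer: -27435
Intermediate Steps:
w(U, c) = 6 + c + U² (w(U, c) = (c + U²) + 6 = 6 + c + U²)
(-6 + w(8, -5))*(-465) = (-6 + (6 - 5 + 8²))*(-465) = (-6 + (6 - 5 + 64))*(-465) = (-6 + 65)*(-465) = 59*(-465) = -27435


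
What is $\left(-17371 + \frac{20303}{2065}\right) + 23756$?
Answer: $\frac{13205328}{2065} \approx 6394.8$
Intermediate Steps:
$\left(-17371 + \frac{20303}{2065}\right) + 23756 = - \frac{35850812}{2065} + 23756 = \frac{13205328}{2065}$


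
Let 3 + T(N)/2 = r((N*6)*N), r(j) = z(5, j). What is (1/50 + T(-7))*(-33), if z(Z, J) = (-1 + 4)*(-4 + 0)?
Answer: 49467/50 ≈ 989.34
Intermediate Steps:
z(Z, J) = -12 (z(Z, J) = 3*(-4) = -12)
r(j) = -12
T(N) = -30 (T(N) = -6 + 2*(-12) = -6 - 24 = -30)
(1/50 + T(-7))*(-33) = (1/50 - 30)*(-33) = -1499/50*(-33) = 49467/50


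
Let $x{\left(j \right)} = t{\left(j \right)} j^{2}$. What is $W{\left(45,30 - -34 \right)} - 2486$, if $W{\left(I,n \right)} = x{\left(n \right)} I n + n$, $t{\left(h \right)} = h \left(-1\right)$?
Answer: $-754977142$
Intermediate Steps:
$t{\left(h \right)} = - h$
$x{\left(j \right)} = - j^{3}$ ($x{\left(j \right)} = - j j^{2} = - j^{3}$)
$W{\left(I,n \right)} = n - I n^{4}$ ($W{\left(I,n \right)} = - n^{3} I n + n = - I n^{3} n + n = - I n^{4} + n = n - I n^{4}$)
$W{\left(45,30 - -34 \right)} - 2486 = \left(\left(30 - -34\right) - 45 \left(30 - -34\right)^{4}\right) - 2486 = \left(\left(30 + 34\right) - 45 \left(30 + 34\right)^{4}\right) - 2486 = \left(64 - 45 \cdot 64^{4}\right) - 2486 = \left(64 - 45 \cdot 16777216\right) - 2486 = \left(64 - 754974720\right) - 2486 = -754974656 - 2486 = -754977142$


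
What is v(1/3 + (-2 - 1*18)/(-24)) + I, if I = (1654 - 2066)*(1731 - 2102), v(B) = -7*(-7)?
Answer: 152901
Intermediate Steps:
v(B) = 49
I = 152852 (I = -412*(-371) = 152852)
v(1/3 + (-2 - 1*18)/(-24)) + I = 49 + 152852 = 152901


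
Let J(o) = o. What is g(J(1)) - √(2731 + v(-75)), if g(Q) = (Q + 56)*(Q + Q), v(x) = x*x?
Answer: 114 - 2*√2089 ≈ 22.589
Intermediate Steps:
v(x) = x²
g(Q) = 2*Q*(56 + Q) (g(Q) = (56 + Q)*(2*Q) = 2*Q*(56 + Q))
g(J(1)) - √(2731 + v(-75)) = 2*1*(56 + 1) - √(2731 + (-75)²) = 2*1*57 - √(2731 + 5625) = 114 - √8356 = 114 - 2*√2089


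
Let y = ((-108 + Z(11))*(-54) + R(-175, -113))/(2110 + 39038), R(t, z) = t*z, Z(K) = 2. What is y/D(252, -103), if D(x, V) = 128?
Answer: 25499/5266944 ≈ 0.0048413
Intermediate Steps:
y = 25499/41148 (y = ((-108 + 2)*(-54) - 175*(-113))/(2110 + 39038) = (-106*(-54) + 19775)/41148 = (5724 + 19775)*(1/41148) = 25499*(1/41148) = 25499/41148 ≈ 0.61969)
y/D(252, -103) = (25499/41148)/128 = (25499/41148)*(1/128) = 25499/5266944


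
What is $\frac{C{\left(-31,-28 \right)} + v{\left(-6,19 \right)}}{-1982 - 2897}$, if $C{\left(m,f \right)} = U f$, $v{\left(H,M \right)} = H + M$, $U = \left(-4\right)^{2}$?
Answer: $\frac{435}{4879} \approx 0.089158$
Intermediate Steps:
$U = 16$
$C{\left(m,f \right)} = 16 f$
$\frac{C{\left(-31,-28 \right)} + v{\left(-6,19 \right)}}{-1982 - 2897} = \frac{16 \left(-28\right) + \left(-6 + 19\right)}{-1982 - 2897} = \frac{-448 + 13}{-4879} = \left(-435\right) \left(- \frac{1}{4879}\right) = \frac{435}{4879}$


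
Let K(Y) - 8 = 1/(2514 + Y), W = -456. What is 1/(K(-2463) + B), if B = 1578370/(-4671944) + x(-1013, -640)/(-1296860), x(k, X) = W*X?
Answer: 7725043052196/57603574904635 ≈ 0.13411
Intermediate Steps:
x(k, X) = -456*X
B = -85259626379/151471432396 (B = 1578370/(-4671944) - 456*(-640)/(-1296860) = 1578370*(-1/4671944) + 291840*(-1/1296860) = -789185/2335972 - 14592/64843 = -85259626379/151471432396 ≈ -0.56288)
K(Y) = 8 + 1/(2514 + Y)
1/(K(-2463) + B) = 1/((20113 + 8*(-2463))/(2514 - 2463) - 85259626379/151471432396) = 1/((20113 - 19704)/51 - 85259626379/151471432396) = 1/((1/51)*409 - 85259626379/151471432396) = 1/(409/51 - 85259626379/151471432396) = 1/(57603574904635/7725043052196) = 7725043052196/57603574904635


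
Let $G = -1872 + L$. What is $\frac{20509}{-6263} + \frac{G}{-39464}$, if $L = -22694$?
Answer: $- \frac{327755159}{123581516} \approx -2.6521$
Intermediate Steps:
$G = -24566$ ($G = -1872 - 22694 = -24566$)
$\frac{20509}{-6263} + \frac{G}{-39464} = \frac{20509}{-6263} - \frac{24566}{-39464} = 20509 \left(- \frac{1}{6263}\right) - - \frac{12283}{19732} = - \frac{20509}{6263} + \frac{12283}{19732} = - \frac{327755159}{123581516}$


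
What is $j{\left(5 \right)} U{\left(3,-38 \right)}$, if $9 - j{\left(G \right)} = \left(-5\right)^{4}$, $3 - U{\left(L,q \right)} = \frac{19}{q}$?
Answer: $-2156$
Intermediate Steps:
$U{\left(L,q \right)} = 3 - \frac{19}{q}$
$j{\left(G \right)} = -616$ ($j{\left(G \right)} = 9 - \left(-5\right)^{4} = 9 - 625 = -616$)
$j{\left(5 \right)} U{\left(3,-38 \right)} = - 616 \left(3 - \frac{19}{-38}\right) = - 616 \left(3 - - \frac{1}{2}\right) = - 616 \left(3 + \frac{1}{2}\right) = \left(-616\right) \frac{7}{2} = -2156$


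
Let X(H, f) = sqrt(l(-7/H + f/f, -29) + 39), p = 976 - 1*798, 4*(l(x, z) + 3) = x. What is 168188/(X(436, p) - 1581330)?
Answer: -154611837729920/1453684789366129 - 672752*sqrt(6890217)/4361054368098387 ≈ -0.10636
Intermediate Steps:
l(x, z) = -3 + x/4
p = 178 (p = 976 - 798 = 178)
X(H, f) = sqrt(145/4 - 7/(4*H)) (X(H, f) = sqrt((-3 + (-7/H + f/f)/4) + 39) = sqrt((-3 + (-7/H + 1)/4) + 39) = sqrt((-3 + (1 - 7/H)/4) + 39) = sqrt((-3 + (1/4 - 7/(4*H))) + 39) = sqrt((-11/4 - 7/(4*H)) + 39) = sqrt(145/4 - 7/(4*H)))
168188/(X(436, p) - 1581330) = 168188/(sqrt(145 - 7/436)/2 - 1581330) = 168188/(sqrt(63213/436)/2 - 1581330) = 168188/((sqrt(6890217)/218)/2 - 1581330) = 168188/(sqrt(6890217)/436 - 1581330) = 168188/(-1581330 + sqrt(6890217)/436)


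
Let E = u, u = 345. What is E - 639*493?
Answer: -314682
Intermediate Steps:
E = 345
E - 639*493 = 345 - 639*493 = 345 - 315027 = -314682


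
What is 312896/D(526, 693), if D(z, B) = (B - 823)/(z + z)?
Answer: -164583296/65 ≈ -2.5321e+6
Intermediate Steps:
D(z, B) = (-823 + B)/(2*z) (D(z, B) = (-823 + B)/((2*z)) = (-823 + B)*(1/(2*z)) = (-823 + B)/(2*z))
312896/D(526, 693) = 312896/(((½)*(-823 + 693)/526)) = 312896/(((½)*(1/526)*(-130))) = 312896/(-65/526) = 312896*(-526/65) = -164583296/65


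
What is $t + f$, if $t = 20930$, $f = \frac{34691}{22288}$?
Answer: $\frac{466522531}{22288} \approx 20932.0$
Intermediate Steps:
$f = \frac{34691}{22288}$ ($f = 34691 \cdot \frac{1}{22288} = \frac{34691}{22288} \approx 1.5565$)
$t + f = 20930 + \frac{34691}{22288} = \frac{466522531}{22288}$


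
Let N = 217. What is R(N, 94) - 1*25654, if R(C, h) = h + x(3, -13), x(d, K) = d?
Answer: -25557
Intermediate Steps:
R(C, h) = 3 + h (R(C, h) = h + 3 = 3 + h)
R(N, 94) - 1*25654 = (3 + 94) - 1*25654 = 97 - 25654 = -25557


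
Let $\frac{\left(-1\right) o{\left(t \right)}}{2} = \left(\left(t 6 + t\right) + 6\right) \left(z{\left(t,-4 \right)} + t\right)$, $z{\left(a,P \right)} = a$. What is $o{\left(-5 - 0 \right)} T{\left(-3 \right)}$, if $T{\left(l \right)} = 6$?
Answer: $-3480$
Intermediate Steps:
$o{\left(t \right)} = - 4 t \left(6 + 7 t\right)$ ($o{\left(t \right)} = - 2 \left(\left(t 6 + t\right) + 6\right) \left(t + t\right) = - 2 \left(\left(6 t + t\right) + 6\right) 2 t = - 2 \left(7 t + 6\right) 2 t = - 2 \left(6 + 7 t\right) 2 t = - 2 \cdot 2 t \left(6 + 7 t\right) = - 4 t \left(6 + 7 t\right)$)
$o{\left(-5 - 0 \right)} T{\left(-3 \right)} = 4 \left(-5 - 0\right) \left(-6 - 7 \left(-5 - 0\right)\right) 6 = 4 \left(-5 + 0\right) \left(-6 - 7 \left(-5 + 0\right)\right) 6 = 4 \left(-5\right) \left(-6 - -35\right) 6 = 4 \left(-5\right) \left(-6 + 35\right) 6 = 4 \left(-5\right) 29 \cdot 6 = \left(-580\right) 6 = -3480$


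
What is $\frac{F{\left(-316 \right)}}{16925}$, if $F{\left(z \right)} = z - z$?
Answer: $0$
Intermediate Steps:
$F{\left(z \right)} = 0$
$\frac{F{\left(-316 \right)}}{16925} = \frac{0}{16925} = 0 \cdot \frac{1}{16925} = 0$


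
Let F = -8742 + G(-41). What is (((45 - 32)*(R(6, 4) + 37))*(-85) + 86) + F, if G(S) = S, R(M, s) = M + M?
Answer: -62842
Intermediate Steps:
R(M, s) = 2*M
F = -8783 (F = -8742 - 41 = -8783)
(((45 - 32)*(R(6, 4) + 37))*(-85) + 86) + F = (((45 - 32)*(2*6 + 37))*(-85) + 86) - 8783 = ((13*(12 + 37))*(-85) + 86) - 8783 = ((13*49)*(-85) + 86) - 8783 = (637*(-85) + 86) - 8783 = (-54145 + 86) - 8783 = -54059 - 8783 = -62842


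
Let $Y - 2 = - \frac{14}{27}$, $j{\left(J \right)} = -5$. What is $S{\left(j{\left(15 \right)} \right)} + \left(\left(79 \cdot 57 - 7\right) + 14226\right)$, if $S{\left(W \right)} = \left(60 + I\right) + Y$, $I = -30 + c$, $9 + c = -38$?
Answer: $\frac{505075}{27} \approx 18706.0$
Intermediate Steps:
$c = -47$ ($c = -9 - 38 = -47$)
$Y = \frac{40}{27}$ ($Y = 2 - \frac{14}{27} = \frac{40}{27} \approx 1.4815$)
$I = -77$ ($I = -30 - 47 = -77$)
$S{\left(W \right)} = - \frac{419}{27}$ ($S{\left(W \right)} = \left(60 - 77\right) + \frac{40}{27} = -17 + \frac{40}{27} = - \frac{419}{27}$)
$S{\left(j{\left(15 \right)} \right)} + \left(\left(79 \cdot 57 - 7\right) + 14226\right) = - \frac{419}{27} + \left(\left(79 \cdot 57 - 7\right) + 14226\right) = - \frac{419}{27} + \left(\left(4503 - 7\right) + 14226\right) = - \frac{419}{27} + \left(4496 + 14226\right) = - \frac{419}{27} + 18722 = \frac{505075}{27}$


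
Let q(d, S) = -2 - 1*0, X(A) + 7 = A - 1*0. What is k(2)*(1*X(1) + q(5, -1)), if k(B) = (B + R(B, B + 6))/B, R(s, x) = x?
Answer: -40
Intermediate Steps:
X(A) = -7 + A (X(A) = -7 + (A - 1*0) = -7 + (A + 0) = -7 + A)
q(d, S) = -2 (q(d, S) = -2 + 0 = -2)
k(B) = (6 + 2*B)/B (k(B) = (B + (B + 6))/B = (B + (6 + B))/B = (6 + 2*B)/B)
k(2)*(1*X(1) + q(5, -1)) = (2 + 6/2)*(1*(-7 + 1) - 2) = (2 + 6*(1/2))*(1*(-6) - 2) = (2 + 3)*(-6 - 2) = 5*(-8) = -40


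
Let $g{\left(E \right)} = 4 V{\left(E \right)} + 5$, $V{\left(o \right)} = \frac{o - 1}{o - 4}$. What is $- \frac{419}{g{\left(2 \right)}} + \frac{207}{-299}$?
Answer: $- \frac{5474}{39} \approx -140.36$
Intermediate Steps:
$V{\left(o \right)} = \frac{-1 + o}{-4 + o}$
$g{\left(E \right)} = 5 + \frac{4 \left(-1 + E\right)}{-4 + E}$ ($g{\left(E \right)} = 4 \frac{-1 + E}{-4 + E} + 5 = \frac{4 \left(-1 + E\right)}{-4 + E} + 5 = 5 + \frac{4 \left(-1 + E\right)}{-4 + E}$)
$- \frac{419}{g{\left(2 \right)}} + \frac{207}{-299} = - \frac{419}{3 \frac{1}{-4 + 2} \left(-8 + 3 \cdot 2\right)} + \frac{207}{-299} = - \frac{419}{3 \frac{1}{-2} \left(-8 + 6\right)} + 207 \left(- \frac{1}{299}\right) = - \frac{419}{3 \left(- \frac{1}{2}\right) \left(-2\right)} - \frac{9}{13} = - \frac{419}{3} - \frac{9}{13} = - \frac{5474}{39}$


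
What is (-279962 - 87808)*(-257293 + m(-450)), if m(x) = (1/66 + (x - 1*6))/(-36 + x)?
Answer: 505861516104035/5346 ≈ 9.4624e+10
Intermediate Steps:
m(x) = (-395/66 + x)/(-36 + x) (m(x) = (1/66 + (x - 6))/(-36 + x) = (1/66 + (-6 + x))/(-36 + x) = (-395/66 + x)/(-36 + x))
(-279962 - 87808)*(-257293 + m(-450)) = (-279962 - 87808)*(-257293 + (-395/66 - 450)/(-36 - 450)) = -367770*(-257293 - 30095/66/(-486)) = -367770*(-257293 - 1/486*(-30095/66)) = -367770*(-257293 + 30095/32076) = -367770*(-8252900173/32076) = 505861516104035/5346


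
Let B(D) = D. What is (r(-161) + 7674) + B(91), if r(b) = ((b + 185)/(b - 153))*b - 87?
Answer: 1207378/157 ≈ 7690.3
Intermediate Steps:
r(b) = -87 + b*(185 + b)/(-153 + b) (r(b) = ((185 + b)/(-153 + b))*b - 87 = b*(185 + b)/(-153 + b) - 87 = -87 + b*(185 + b)/(-153 + b))
(r(-161) + 7674) + B(91) = ((13311 + (-161)² + 98*(-161))/(-153 - 161) + 7674) + 91 = ((13311 + 25921 - 15778)/(-314) + 7674) + 91 = (-1/314*23454 + 7674) + 91 = (-11727/157 + 7674) + 91 = 1193091/157 + 91 = 1207378/157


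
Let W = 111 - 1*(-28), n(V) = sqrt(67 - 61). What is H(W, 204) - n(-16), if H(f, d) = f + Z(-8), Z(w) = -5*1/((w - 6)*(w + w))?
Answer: 31131/224 - sqrt(6) ≈ 136.53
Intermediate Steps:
n(V) = sqrt(6)
W = 139 (W = 111 + 28 = 139)
Z(w) = -5/(2*w*(-6 + w)) (Z(w) = -5*1/(2*w*(-6 + w)) = -5/(2*w*(-6 + w)))
H(f, d) = -5/224 + f (H(f, d) = f - 5/2/(-8*(-6 - 8)) = f - 5/2*(-1/8)/(-14) = f - 5/2*(-1/8)*(-1/14) = f - 5/224 = -5/224 + f)
H(W, 204) - n(-16) = (-5/224 + 139) - sqrt(6) = 31131/224 - sqrt(6)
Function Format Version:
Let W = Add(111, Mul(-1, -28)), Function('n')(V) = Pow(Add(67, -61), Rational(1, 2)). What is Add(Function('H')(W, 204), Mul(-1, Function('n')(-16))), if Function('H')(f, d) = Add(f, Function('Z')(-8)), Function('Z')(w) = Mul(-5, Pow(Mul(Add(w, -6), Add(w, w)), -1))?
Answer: Add(Rational(31131, 224), Mul(-1, Pow(6, Rational(1, 2)))) ≈ 136.53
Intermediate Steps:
Function('n')(V) = Pow(6, Rational(1, 2))
W = 139 (W = Add(111, 28) = 139)
Function('Z')(w) = Mul(Rational(-5, 2), Pow(w, -1), Pow(Add(-6, w), -1)) (Function('Z')(w) = Mul(-5, Pow(Mul(Add(-6, w), Mul(2, w)), -1)) = Mul(-5, Pow(Mul(2, w, Add(-6, w)), -1)) = Mul(-5, Mul(Rational(1, 2), Pow(w, -1), Pow(Add(-6, w), -1))) = Mul(Rational(-5, 2), Pow(w, -1), Pow(Add(-6, w), -1)))
Function('H')(f, d) = Add(Rational(-5, 224), f) (Function('H')(f, d) = Add(f, Mul(Rational(-5, 2), Pow(-8, -1), Pow(Add(-6, -8), -1))) = Add(f, Mul(Rational(-5, 2), Rational(-1, 8), Pow(-14, -1))) = Add(f, Mul(Rational(-5, 2), Rational(-1, 8), Rational(-1, 14))) = Add(f, Rational(-5, 224)) = Add(Rational(-5, 224), f))
Add(Function('H')(W, 204), Mul(-1, Function('n')(-16))) = Add(Add(Rational(-5, 224), 139), Mul(-1, Pow(6, Rational(1, 2)))) = Add(Rational(31131, 224), Mul(-1, Pow(6, Rational(1, 2))))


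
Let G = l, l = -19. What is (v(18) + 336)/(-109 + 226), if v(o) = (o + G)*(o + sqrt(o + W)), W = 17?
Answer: 106/39 - sqrt(35)/117 ≈ 2.6674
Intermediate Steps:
G = -19
v(o) = (-19 + o)*(o + sqrt(17 + o)) (v(o) = (o - 19)*(o + sqrt(o + 17)) = (-19 + o)*(o + sqrt(17 + o)))
(v(18) + 336)/(-109 + 226) = ((18**2 - 19*18 - 19*sqrt(17 + 18) + 18*sqrt(17 + 18)) + 336)/(-109 + 226) = ((324 - 342 - 19*sqrt(35) + 18*sqrt(35)) + 336)/117 = ((-18 - sqrt(35)) + 336)*(1/117) = (318 - sqrt(35))*(1/117) = 106/39 - sqrt(35)/117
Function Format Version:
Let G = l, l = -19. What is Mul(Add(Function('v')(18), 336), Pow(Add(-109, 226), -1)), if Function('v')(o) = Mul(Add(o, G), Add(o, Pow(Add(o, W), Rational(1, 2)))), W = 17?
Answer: Add(Rational(106, 39), Mul(Rational(-1, 117), Pow(35, Rational(1, 2)))) ≈ 2.6674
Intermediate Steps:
G = -19
Function('v')(o) = Mul(Add(-19, o), Add(o, Pow(Add(17, o), Rational(1, 2)))) (Function('v')(o) = Mul(Add(o, -19), Add(o, Pow(Add(o, 17), Rational(1, 2)))) = Mul(Add(-19, o), Add(o, Pow(Add(17, o), Rational(1, 2)))))
Mul(Add(Function('v')(18), 336), Pow(Add(-109, 226), -1)) = Mul(Add(Add(Pow(18, 2), Mul(-19, 18), Mul(-19, Pow(Add(17, 18), Rational(1, 2))), Mul(18, Pow(Add(17, 18), Rational(1, 2)))), 336), Pow(Add(-109, 226), -1)) = Mul(Add(Add(324, -342, Mul(-19, Pow(35, Rational(1, 2))), Mul(18, Pow(35, Rational(1, 2)))), 336), Pow(117, -1)) = Mul(Add(Add(-18, Mul(-1, Pow(35, Rational(1, 2)))), 336), Rational(1, 117)) = Mul(Add(318, Mul(-1, Pow(35, Rational(1, 2)))), Rational(1, 117)) = Add(Rational(106, 39), Mul(Rational(-1, 117), Pow(35, Rational(1, 2))))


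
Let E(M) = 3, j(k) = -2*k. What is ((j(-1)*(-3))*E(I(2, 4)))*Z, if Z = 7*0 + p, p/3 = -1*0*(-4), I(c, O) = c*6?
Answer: 0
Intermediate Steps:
I(c, O) = 6*c
p = 0 (p = 3*(-1*0*(-4)) = 3*(0*(-4)) = 3*0 = 0)
Z = 0 (Z = 7*0 + 0 = 0 + 0 = 0)
((j(-1)*(-3))*E(I(2, 4)))*Z = ((-2*(-1)*(-3))*3)*0 = ((2*(-3))*3)*0 = -6*3*0 = -18*0 = 0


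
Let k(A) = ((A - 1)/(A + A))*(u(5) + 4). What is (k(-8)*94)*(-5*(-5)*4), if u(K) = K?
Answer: 95175/2 ≈ 47588.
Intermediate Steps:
k(A) = 9*(-1 + A)/(2*A) (k(A) = ((A - 1)/(A + A))*(5 + 4) = ((-1 + A)/((2*A)))*9 = ((-1 + A)*(1/(2*A)))*9 = ((-1 + A)/(2*A))*9 = 9*(-1 + A)/(2*A))
(k(-8)*94)*(-5*(-5)*4) = (((9/2)*(-1 - 8)/(-8))*94)*(-5*(-5)*4) = (((9/2)*(-⅛)*(-9))*94)*(25*4) = ((81/16)*94)*100 = (3807/8)*100 = 95175/2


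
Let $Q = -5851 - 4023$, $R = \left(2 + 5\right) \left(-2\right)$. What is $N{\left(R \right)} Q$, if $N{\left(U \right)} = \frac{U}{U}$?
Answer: $-9874$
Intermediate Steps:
$R = -14$ ($R = 7 \left(-2\right) = -14$)
$Q = -9874$ ($Q = -5851 - 4023 = -9874$)
$N{\left(U \right)} = 1$
$N{\left(R \right)} Q = 1 \left(-9874\right) = -9874$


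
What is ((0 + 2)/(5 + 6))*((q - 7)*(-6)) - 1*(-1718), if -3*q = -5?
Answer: 18962/11 ≈ 1723.8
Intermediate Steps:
q = 5/3 (q = -⅓*(-5) = 5/3 ≈ 1.6667)
((0 + 2)/(5 + 6))*((q - 7)*(-6)) - 1*(-1718) = ((0 + 2)/(5 + 6))*((5/3 - 7)*(-6)) - 1*(-1718) = (2/11)*(-16/3*(-6)) + 1718 = (2*(1/11))*32 + 1718 = (2/11)*32 + 1718 = 64/11 + 1718 = 18962/11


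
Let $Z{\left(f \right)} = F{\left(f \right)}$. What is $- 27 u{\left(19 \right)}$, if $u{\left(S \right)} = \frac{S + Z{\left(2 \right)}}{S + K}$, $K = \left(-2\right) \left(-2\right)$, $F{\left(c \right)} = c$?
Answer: $- \frac{567}{23} \approx -24.652$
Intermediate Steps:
$Z{\left(f \right)} = f$
$K = 4$
$u{\left(S \right)} = \frac{2 + S}{4 + S}$ ($u{\left(S \right)} = \frac{S + 2}{S + 4} = \frac{2 + S}{4 + S}$)
$- 27 u{\left(19 \right)} = - 27 \frac{2 + 19}{4 + 19} = - 27 \cdot \frac{1}{23} \cdot 21 = \left(-27\right) \frac{21}{23} = - \frac{567}{23}$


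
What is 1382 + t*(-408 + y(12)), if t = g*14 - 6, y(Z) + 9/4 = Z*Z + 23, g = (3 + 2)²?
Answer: -82296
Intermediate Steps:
g = 25 (g = 5² = 25)
y(Z) = 83/4 + Z² (y(Z) = -9/4 + (Z*Z + 23) = -9/4 + (Z² + 23) = -9/4 + (23 + Z²) = 83/4 + Z²)
t = 344 (t = 25*14 - 6 = 350 - 6 = 344)
1382 + t*(-408 + y(12)) = 1382 + 344*(-408 + (83/4 + 12²)) = 1382 + 344*(-408 + (83/4 + 144)) = 1382 + 344*(-408 + 659/4) = 1382 + 344*(-973/4) = 1382 - 83678 = -82296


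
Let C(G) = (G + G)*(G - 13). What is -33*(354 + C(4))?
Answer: -9306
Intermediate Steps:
C(G) = 2*G*(-13 + G) (C(G) = (2*G)*(-13 + G) = 2*G*(-13 + G))
-33*(354 + C(4)) = -33*(354 + 2*4*(-13 + 4)) = -33*(354 + 2*4*(-9)) = -33*(354 - 72) = -33*282 = -9306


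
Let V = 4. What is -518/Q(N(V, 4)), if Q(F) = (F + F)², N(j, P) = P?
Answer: -259/32 ≈ -8.0938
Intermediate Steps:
Q(F) = 4*F² (Q(F) = (2*F)² = 4*F²)
-518/Q(N(V, 4)) = -518/(4*4²) = -518/(4*16) = -518/64 = -518*1/64 = -259/32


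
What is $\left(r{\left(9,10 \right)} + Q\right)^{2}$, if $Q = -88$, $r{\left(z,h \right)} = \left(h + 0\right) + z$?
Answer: $4761$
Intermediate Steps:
$r{\left(z,h \right)} = h + z$
$\left(r{\left(9,10 \right)} + Q\right)^{2} = \left(\left(10 + 9\right) - 88\right)^{2} = \left(19 - 88\right)^{2} = \left(-69\right)^{2} = 4761$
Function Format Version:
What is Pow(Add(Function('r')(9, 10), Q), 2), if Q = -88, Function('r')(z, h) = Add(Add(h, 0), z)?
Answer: 4761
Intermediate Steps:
Function('r')(z, h) = Add(h, z)
Pow(Add(Function('r')(9, 10), Q), 2) = Pow(Add(Add(10, 9), -88), 2) = Pow(Add(19, -88), 2) = Pow(-69, 2) = 4761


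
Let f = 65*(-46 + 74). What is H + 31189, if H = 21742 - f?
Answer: 51111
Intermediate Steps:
f = 1820 (f = 65*28 = 1820)
H = 19922 (H = 21742 - 1*1820 = 21742 - 1820 = 19922)
H + 31189 = 19922 + 31189 = 51111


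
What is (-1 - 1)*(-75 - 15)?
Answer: 180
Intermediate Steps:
(-1 - 1)*(-75 - 15) = -2*(-90) = 180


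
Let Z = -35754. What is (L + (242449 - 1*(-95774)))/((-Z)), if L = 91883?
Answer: 215053/17877 ≈ 12.030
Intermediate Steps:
(L + (242449 - 1*(-95774)))/((-Z)) = (91883 + (242449 - 1*(-95774)))/((-1*(-35754))) = (91883 + (242449 + 95774))/35754 = (91883 + 338223)*(1/35754) = 430106*(1/35754) = 215053/17877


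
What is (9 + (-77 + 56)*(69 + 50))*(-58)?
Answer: 144420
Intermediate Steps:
(9 + (-77 + 56)*(69 + 50))*(-58) = (9 - 21*119)*(-58) = (9 - 2499)*(-58) = -2490*(-58) = 144420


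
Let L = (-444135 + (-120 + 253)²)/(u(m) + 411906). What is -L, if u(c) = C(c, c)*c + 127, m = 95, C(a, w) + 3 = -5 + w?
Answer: 213223/210149 ≈ 1.0146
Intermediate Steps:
C(a, w) = -8 + w (C(a, w) = -3 + (-5 + w) = -8 + w)
u(c) = 127 + c*(-8 + c) (u(c) = (-8 + c)*c + 127 = c*(-8 + c) + 127 = 127 + c*(-8 + c))
L = -213223/210149 (L = (-444135 + (-120 + 253)²)/((127 + 95*(-8 + 95)) + 411906) = (-444135 + 133²)/((127 + 95*87) + 411906) = (-444135 + 17689)/((127 + 8265) + 411906) = -426446/(8392 + 411906) = -426446/420298 = -426446*1/420298 = -213223/210149 ≈ -1.0146)
-L = -1*(-213223/210149) = 213223/210149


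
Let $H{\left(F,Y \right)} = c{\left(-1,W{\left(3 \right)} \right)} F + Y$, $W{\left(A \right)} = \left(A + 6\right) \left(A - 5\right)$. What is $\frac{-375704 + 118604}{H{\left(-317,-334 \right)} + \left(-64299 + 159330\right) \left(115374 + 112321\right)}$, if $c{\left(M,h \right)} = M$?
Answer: $- \frac{64275}{5409520882} \approx -1.1882 \cdot 10^{-5}$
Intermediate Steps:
$W{\left(A \right)} = \left(-5 + A\right) \left(6 + A\right)$ ($W{\left(A \right)} = \left(6 + A\right) \left(-5 + A\right) = \left(-5 + A\right) \left(6 + A\right)$)
$H{\left(F,Y \right)} = Y - F$ ($H{\left(F,Y \right)} = - F + Y = Y - F$)
$\frac{-375704 + 118604}{H{\left(-317,-334 \right)} + \left(-64299 + 159330\right) \left(115374 + 112321\right)} = \frac{-375704 + 118604}{\left(-334 - -317\right) + \left(-64299 + 159330\right) \left(115374 + 112321\right)} = - \frac{257100}{\left(-334 + 317\right) + 95031 \cdot 227695} = - \frac{257100}{-17 + 21638083545} = - \frac{257100}{21638083528} = \left(-257100\right) \frac{1}{21638083528} = - \frac{64275}{5409520882}$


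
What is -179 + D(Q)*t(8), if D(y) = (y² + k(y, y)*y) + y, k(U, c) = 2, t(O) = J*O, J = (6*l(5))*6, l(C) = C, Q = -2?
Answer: -3059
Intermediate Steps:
J = 180 (J = (6*5)*6 = 30*6 = 180)
t(O) = 180*O
D(y) = y² + 3*y (D(y) = (y² + 2*y) + y = y² + 3*y)
-179 + D(Q)*t(8) = -179 + (-2*(3 - 2))*(180*8) = -179 - 2*1*1440 = -179 - 2*1440 = -179 - 2880 = -3059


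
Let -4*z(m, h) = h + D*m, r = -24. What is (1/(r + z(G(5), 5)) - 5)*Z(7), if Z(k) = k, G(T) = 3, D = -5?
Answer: -1519/43 ≈ -35.326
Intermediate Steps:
z(m, h) = -h/4 + 5*m/4 (z(m, h) = -(h - 5*m)/4 = -h/4 + 5*m/4)
(1/(r + z(G(5), 5)) - 5)*Z(7) = (1/(-24 + (-¼*5 + (5/4)*3)) - 5)*7 = (1/(-24 + (-5/4 + 15/4)) - 5)*7 = (1/(-24 + 5/2) - 5)*7 = (1/(-43/2) - 5)*7 = (-2/43 - 5)*7 = -217/43*7 = -1519/43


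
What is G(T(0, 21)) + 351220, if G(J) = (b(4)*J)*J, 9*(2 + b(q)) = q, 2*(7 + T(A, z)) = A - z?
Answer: 6313385/18 ≈ 3.5074e+5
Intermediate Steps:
T(A, z) = -7 + A/2 - z/2 (T(A, z) = -7 + (A - z)/2 = -7 + (A/2 - z/2) = -7 + A/2 - z/2)
b(q) = -2 + q/9
G(J) = -14*J**2/9 (G(J) = ((-2 + (1/9)*4)*J)*J = ((-2 + 4/9)*J)*J = (-14*J/9)*J = -14*J**2/9)
G(T(0, 21)) + 351220 = -14*(-7 + (1/2)*0 - 1/2*21)**2/9 + 351220 = -14*(-7 + 0 - 21/2)**2/9 + 351220 = -14*(-35/2)**2/9 + 351220 = -14/9*1225/4 + 351220 = -8575/18 + 351220 = 6313385/18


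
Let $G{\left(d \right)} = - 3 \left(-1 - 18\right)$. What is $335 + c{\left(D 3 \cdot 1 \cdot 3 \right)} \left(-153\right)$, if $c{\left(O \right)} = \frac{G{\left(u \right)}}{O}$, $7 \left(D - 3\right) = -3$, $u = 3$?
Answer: $- \frac{251}{6} \approx -41.833$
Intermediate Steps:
$D = \frac{18}{7}$ ($D = 3 + \frac{1}{7} \left(-3\right) = 3 - \frac{3}{7} = \frac{18}{7} \approx 2.5714$)
$G{\left(d \right)} = 57$ ($G{\left(d \right)} = - 3 \left(-1 - 18\right) = \left(-3\right) \left(-19\right) = 57$)
$c{\left(O \right)} = \frac{57}{O}$
$335 + c{\left(D 3 \cdot 1 \cdot 3 \right)} \left(-153\right) = 335 + \frac{57}{\frac{18}{7} \cdot 3 \cdot 1 \cdot 3} \left(-153\right) = 335 + \frac{57}{\frac{18}{7} \cdot 3 \cdot 3} \left(-153\right) = 335 + \frac{57}{\frac{18}{7} \cdot 9} \left(-153\right) = 335 + \frac{57}{\frac{162}{7}} \left(-153\right) = 335 + 57 \cdot \frac{7}{162} \left(-153\right) = 335 + \frac{133}{54} \left(-153\right) = 335 - \frac{2261}{6} = - \frac{251}{6}$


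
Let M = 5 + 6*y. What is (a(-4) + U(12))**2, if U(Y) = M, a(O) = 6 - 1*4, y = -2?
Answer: 25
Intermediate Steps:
a(O) = 2 (a(O) = 6 - 4 = 2)
M = -7 (M = 5 + 6*(-2) = 5 - 12 = -7)
U(Y) = -7
(a(-4) + U(12))**2 = (2 - 7)**2 = (-5)**2 = 25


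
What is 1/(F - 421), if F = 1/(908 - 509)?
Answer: -399/167978 ≈ -0.0023753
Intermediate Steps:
F = 1/399 ≈ 0.0025063
1/(F - 421) = 1/(1/399 - 421) = 1/(-167978/399) = -399/167978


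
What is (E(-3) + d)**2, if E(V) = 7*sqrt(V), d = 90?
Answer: 7953 + 1260*I*sqrt(3) ≈ 7953.0 + 2182.4*I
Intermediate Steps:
(E(-3) + d)**2 = (7*sqrt(-3) + 90)**2 = (7*(I*sqrt(3)) + 90)**2 = (7*I*sqrt(3) + 90)**2 = (90 + 7*I*sqrt(3))**2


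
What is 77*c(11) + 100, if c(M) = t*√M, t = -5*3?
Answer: 100 - 1155*√11 ≈ -3730.7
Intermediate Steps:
t = -15
c(M) = -15*√M
77*c(11) + 100 = 77*(-15*√11) + 100 = -1155*√11 + 100 = 100 - 1155*√11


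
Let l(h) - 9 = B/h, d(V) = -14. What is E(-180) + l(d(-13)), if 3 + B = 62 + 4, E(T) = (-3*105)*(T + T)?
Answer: 226809/2 ≈ 1.1340e+5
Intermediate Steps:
E(T) = -630*T
B = 63 (B = -3 + (62 + 4) = -3 + 66 = 63)
l(h) = 9 + 63/h
E(-180) + l(d(-13)) = -630*(-180) + (9 + 63/(-14)) = 113400 + (9 + 63*(-1/14)) = 113400 + (9 - 9/2) = 113400 + 9/2 = 226809/2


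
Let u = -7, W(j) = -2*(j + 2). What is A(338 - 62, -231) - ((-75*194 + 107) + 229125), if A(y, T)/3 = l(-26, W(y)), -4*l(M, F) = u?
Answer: -858707/4 ≈ -2.1468e+5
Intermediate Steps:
W(j) = -4 - 2*j (W(j) = -2*(2 + j) = -4 - 2*j)
l(M, F) = 7/4 (l(M, F) = -1/4*(-7) = 7/4)
A(y, T) = 21/4 (A(y, T) = 3*(7/4) = 21/4)
A(338 - 62, -231) - ((-75*194 + 107) + 229125) = 21/4 - ((-75*194 + 107) + 229125) = 21/4 - ((-14550 + 107) + 229125) = 21/4 - (-14443 + 229125) = 21/4 - 1*214682 = 21/4 - 214682 = -858707/4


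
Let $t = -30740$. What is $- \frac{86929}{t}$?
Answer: $\frac{86929}{30740} \approx 2.8279$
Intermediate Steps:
$- \frac{86929}{t} = - \frac{86929}{-30740} = \left(-86929\right) \left(- \frac{1}{30740}\right) = \frac{86929}{30740}$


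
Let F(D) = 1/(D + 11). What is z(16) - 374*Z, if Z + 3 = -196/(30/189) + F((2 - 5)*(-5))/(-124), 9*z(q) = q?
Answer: 33581601863/72540 ≈ 4.6294e+5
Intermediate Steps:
z(q) = q/9
F(D) = 1/(11 + D)
Z = -19953341/16120 (Z = -3 + (-196/(30/189) + 1/((11 + (2 - 5)*(-5))*(-124))) = -3 + (-196/(30*(1/189)) - 1/124/(11 - 3*(-5))) = -3 + (-196/10/63 - 1/124/(11 + 15)) = -3 + (-196*63/10 - 1/124/26) = -3 + (-6174/5 + (1/26)*(-1/124)) = -3 + (-6174/5 - 1/3224) = -3 - 19904981/16120 = -19953341/16120 ≈ -1237.8)
z(16) - 374*Z = (⅑)*16 - 374*(-19953341/16120) = 16/9 + 3731274767/8060 = 33581601863/72540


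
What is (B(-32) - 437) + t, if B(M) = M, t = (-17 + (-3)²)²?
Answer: -405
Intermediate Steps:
t = 64 (t = (-17 + 9)² = (-8)² = 64)
(B(-32) - 437) + t = (-32 - 437) + 64 = -469 + 64 = -405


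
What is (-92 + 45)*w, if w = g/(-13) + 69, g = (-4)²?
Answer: -41407/13 ≈ -3185.2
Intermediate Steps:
g = 16
w = 881/13 (w = 16/(-13) + 69 = 16*(-1/13) + 69 = -16/13 + 69 = 881/13 ≈ 67.769)
(-92 + 45)*w = (-92 + 45)*(881/13) = -47*881/13 = -41407/13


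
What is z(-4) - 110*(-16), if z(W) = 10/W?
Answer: 3515/2 ≈ 1757.5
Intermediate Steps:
z(-4) - 110*(-16) = 10/(-4) - 110*(-16) = 10*(-1/4) + 1760 = -5/2 + 1760 = 3515/2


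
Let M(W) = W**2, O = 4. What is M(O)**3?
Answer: 4096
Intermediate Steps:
M(O)**3 = (4**2)**3 = 16**3 = 4096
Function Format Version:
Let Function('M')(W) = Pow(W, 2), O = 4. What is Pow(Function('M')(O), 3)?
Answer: 4096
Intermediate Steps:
Pow(Function('M')(O), 3) = Pow(Pow(4, 2), 3) = Pow(16, 3) = 4096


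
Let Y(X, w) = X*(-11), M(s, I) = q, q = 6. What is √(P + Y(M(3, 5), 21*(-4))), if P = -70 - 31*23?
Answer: I*√849 ≈ 29.138*I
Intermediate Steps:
M(s, I) = 6
P = -783 (P = -70 - 713 = -783)
Y(X, w) = -11*X
√(P + Y(M(3, 5), 21*(-4))) = √(-783 - 11*6) = √(-783 - 66) = √(-849) = I*√849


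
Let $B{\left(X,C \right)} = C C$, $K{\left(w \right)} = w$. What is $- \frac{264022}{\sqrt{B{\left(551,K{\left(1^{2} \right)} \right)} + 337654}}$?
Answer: $- \frac{264022 \sqrt{337655}}{337655} \approx -454.36$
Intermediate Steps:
$B{\left(X,C \right)} = C^{2}$
$- \frac{264022}{\sqrt{B{\left(551,K{\left(1^{2} \right)} \right)} + 337654}} = - \frac{264022}{\sqrt{\left(1^{2}\right)^{2} + 337654}} = - \frac{264022}{\sqrt{1^{2} + 337654}} = - \frac{264022}{\sqrt{1 + 337654}} = - \frac{264022}{\sqrt{337655}} = - 264022 \frac{\sqrt{337655}}{337655} = - \frac{264022 \sqrt{337655}}{337655}$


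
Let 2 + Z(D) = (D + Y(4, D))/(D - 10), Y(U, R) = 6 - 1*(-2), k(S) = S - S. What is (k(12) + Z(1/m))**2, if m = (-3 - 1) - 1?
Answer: 2209/289 ≈ 7.6436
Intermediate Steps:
k(S) = 0
Y(U, R) = 8 (Y(U, R) = 6 + 2 = 8)
m = -5 (m = -4 - 1 = -5)
Z(D) = -2 + (8 + D)/(-10 + D) (Z(D) = -2 + (D + 8)/(D - 10) = -2 + (8 + D)/(-10 + D))
(k(12) + Z(1/m))**2 = (0 + (28 - 1/(-5))/(-10 + 1/(-5)))**2 = (0 + (28 - 1*(-1/5))/(-10 - 1/5))**2 = (0 + (28 + 1/5)/(-51/5))**2 = (0 - 5/51*141/5)**2 = (0 - 47/17)**2 = (-47/17)**2 = 2209/289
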